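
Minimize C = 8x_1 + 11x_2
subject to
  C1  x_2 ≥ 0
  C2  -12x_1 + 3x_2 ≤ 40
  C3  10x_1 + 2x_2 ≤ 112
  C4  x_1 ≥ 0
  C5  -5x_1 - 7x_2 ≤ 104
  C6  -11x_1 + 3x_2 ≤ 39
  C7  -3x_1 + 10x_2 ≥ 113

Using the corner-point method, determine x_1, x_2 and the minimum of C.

x_1 = 0, x_2 = 113/10, minimum C = 1243/10

Corner points and C = 8x_1 + 11x_2:
  (129/26, 811/26) → C = 9953/26
  (447/53, 733/53) → C = 11639/53
  (0, 13) → C = 143
  (0, 113/10) → C = 1243/10

The binding constraints are x_1 = 0 and -3x_1 + 10x_2 = 113.
Solving simultaneously gives x_1 = 0, x_2 = 113/10.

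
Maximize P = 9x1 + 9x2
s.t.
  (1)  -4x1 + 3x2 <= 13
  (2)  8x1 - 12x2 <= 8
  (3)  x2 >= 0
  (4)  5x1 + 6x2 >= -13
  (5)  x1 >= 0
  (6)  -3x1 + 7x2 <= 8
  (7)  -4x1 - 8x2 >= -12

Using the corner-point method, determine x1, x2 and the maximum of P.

Extreme points and P = 9x1 + 9x2:
  (1, 0) → P = 9
  (13/7, 4/7) → P = 153/7
  (0, 0) → P = 0
  (0, 8/7) → P = 72/7
  (5/13, 17/13) → P = 198/13

The binding constraints are 8x1 - 12x2 = 8 and -4x1 - 8x2 = -12.
Solving simultaneously gives x1 = 13/7, x2 = 4/7.

x1 = 13/7, x2 = 4/7, maximum P = 153/7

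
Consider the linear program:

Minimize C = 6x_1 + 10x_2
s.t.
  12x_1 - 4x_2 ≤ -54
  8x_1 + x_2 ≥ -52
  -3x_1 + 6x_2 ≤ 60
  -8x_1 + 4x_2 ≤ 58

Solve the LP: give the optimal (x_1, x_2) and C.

x_1 = -131/22, x_2 = -48/11, minimum C = -873/11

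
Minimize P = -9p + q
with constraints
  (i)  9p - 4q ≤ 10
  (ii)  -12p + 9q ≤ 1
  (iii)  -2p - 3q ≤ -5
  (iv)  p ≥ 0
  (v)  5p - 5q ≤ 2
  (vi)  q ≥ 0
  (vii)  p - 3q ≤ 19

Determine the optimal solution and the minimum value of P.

p = 94/33, q = 43/11, minimum P = -239/11

Feasible corners and P = -9p + q:
  (94/33, 43/11) → P = -239/11
  (42/25, 32/25) → P = -346/25
  (7/9, 31/27) → P = -158/27
  (31/25, 21/25) → P = -258/25

The optimum lies where 9p - 4q = 10 and -12p + 9q = 1.
Solving simultaneously gives p = 94/33, q = 43/11.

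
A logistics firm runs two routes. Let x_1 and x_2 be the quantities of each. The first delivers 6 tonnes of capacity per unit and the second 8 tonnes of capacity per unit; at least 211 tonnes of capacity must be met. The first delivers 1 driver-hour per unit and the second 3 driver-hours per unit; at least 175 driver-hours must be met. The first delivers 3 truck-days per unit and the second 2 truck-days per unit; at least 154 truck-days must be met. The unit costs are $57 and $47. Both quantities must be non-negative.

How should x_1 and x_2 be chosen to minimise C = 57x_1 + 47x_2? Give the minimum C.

x_1 = 16, x_2 = 53, minimum C = 3403

Extreme points and C = 57x_1 + 47x_2:
  (0, 77) → C = 3619
  (175, 0) → C = 9975
  (16, 53) → C = 3403
The feasible region is unbounded (it extends along (0, 1), (1, 0)), but C strictly increases along every unbounded feasible direction, so there is no improving ray and the minimum is attained at a vertex.

At the optimal vertex, x_1 + 3x_2 = 175 and 3x_1 + 2x_2 = 154.
Solving simultaneously gives x_1 = 16, x_2 = 53.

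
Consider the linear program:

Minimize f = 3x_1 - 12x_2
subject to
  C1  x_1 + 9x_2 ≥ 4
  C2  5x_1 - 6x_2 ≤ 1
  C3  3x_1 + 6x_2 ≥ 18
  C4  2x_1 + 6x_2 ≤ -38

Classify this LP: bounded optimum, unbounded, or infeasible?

The boundaries x_1 + 9x_2 = 4 and 2x_1 + 6x_2 = -38 meet at (-61/2, 23/6), but that point violates 3x_1 + 6x_2 ≥ 18. Every candidate vertex is excluded by some other constraint, so the feasible region is empty.

infeasible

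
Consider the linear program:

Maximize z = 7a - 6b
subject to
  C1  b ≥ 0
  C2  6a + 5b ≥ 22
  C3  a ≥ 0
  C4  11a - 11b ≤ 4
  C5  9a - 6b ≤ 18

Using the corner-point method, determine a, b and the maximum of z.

a = 58/11, b = 54/11, maximum z = 82/11

Corner points and z = 7a - 6b:
  (0, 22/5) → z = -132/5
  (262/121, 218/121) → z = 526/121
  (58/11, 54/11) → z = 82/11
The feasible region is unbounded (it extends along (0, 1), (2, 3)), but z strictly decreases along every unbounded feasible direction, so there is no improving ray and the maximum is attained at a vertex.

At the optimal vertex, 11a - 11b = 4 and 9a - 6b = 18.
Solving simultaneously gives a = 58/11, b = 54/11.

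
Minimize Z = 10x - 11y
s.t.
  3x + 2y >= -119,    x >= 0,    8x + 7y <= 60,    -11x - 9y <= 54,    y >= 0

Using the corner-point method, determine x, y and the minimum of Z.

x = 0, y = 60/7, minimum Z = -660/7

Feasible corners and Z = 10x - 11y:
  (0, 60/7) → Z = -660/7
  (0, 0) → Z = 0
  (15/2, 0) → Z = 75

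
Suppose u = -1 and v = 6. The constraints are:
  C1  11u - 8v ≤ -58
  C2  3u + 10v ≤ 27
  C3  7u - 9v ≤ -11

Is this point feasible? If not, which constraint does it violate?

not feasible — violates C2

Constraint C2: 3u + 10v = 57, which is not ≤ 27. All other constraints are satisfied.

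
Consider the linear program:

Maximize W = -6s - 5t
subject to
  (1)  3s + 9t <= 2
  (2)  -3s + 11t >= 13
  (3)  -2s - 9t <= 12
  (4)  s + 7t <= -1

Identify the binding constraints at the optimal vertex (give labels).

Corner points and W = -6s - 5t:
  (-249/49, -10/49) → W = 1544/49
  (-51/16, 5/16) → W = 281/16
  (-15, 2) → W = 80

The maximum is at (-15, 2). Substituting into each constraint, equality holds for (3) and (4); the remaining constraints have slack.

(3) and (4)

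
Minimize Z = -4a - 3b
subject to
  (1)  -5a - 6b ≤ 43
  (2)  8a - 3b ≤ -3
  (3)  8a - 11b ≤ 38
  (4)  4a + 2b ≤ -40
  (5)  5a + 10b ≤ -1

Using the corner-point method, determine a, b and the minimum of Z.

a = -199/15, b = 98/15, minimum Z = 502/15

The optimum lies where 4a + 2b = -40 and 5a + 10b = -1.
Solving simultaneously gives a = -199/15, b = 98/15.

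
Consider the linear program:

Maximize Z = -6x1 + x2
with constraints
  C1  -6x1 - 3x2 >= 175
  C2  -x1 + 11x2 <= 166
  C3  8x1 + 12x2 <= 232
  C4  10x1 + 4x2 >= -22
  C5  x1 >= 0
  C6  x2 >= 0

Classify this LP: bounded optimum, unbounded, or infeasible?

The boundaries -6x1 - 3x2 = 175 and 10x1 + 4x2 = -22 meet at (317/3, -809/3), but that point violates x2 ≥ 0. Every candidate vertex is excluded by some other constraint, so the feasible region is empty.

infeasible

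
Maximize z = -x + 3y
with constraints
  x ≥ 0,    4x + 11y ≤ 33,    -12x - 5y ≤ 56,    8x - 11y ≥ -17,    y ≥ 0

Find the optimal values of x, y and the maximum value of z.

x = 4/3, y = 83/33, maximum z = 205/33

Feasible corners and z = -x + 3y:
  (0, 17/11) → z = 51/11
  (0, 0) → z = 0
  (4/3, 83/33) → z = 205/33
  (33/4, 0) → z = -33/4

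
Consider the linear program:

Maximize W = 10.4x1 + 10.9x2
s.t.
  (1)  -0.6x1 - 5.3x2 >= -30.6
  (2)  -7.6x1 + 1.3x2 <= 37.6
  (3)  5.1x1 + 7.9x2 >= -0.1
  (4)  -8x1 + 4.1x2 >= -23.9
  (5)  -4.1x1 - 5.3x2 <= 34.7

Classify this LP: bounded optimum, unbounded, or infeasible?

Corner points and W = 10.4x1 + 10.9x2:
  (-7975/2053, 12756/2053) → W = 280502/10265
  (25213/4486, 11523/2243) → W = 2567083/22430
  (-29717/6667, 19100/6667) → W = -504334/33335
  (18840/8411, -12269/8411) → W = 622039/84110
The feasible region has finitely many vertices and no improving ray; the maximum is 2567083/22430 at (25213/4486, 11523/2243).

bounded optimum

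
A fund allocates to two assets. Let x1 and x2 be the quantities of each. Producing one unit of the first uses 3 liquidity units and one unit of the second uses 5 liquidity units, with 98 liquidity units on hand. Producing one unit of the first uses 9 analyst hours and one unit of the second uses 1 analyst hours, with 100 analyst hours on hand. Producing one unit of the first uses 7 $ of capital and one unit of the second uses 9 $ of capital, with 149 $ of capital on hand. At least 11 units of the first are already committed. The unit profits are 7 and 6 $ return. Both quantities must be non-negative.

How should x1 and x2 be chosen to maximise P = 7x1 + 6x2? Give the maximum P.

x1 = 11, x2 = 1, maximum P = 83

Extreme points and P = 7x1 + 6x2:
  (100/9, 0) → P = 700/9
  (11, 0) → P = 77
  (11, 1) → P = 83

At the optimal vertex, 9x1 + x2 = 100 and x1 = 11.
Solving simultaneously gives x1 = 11, x2 = 1.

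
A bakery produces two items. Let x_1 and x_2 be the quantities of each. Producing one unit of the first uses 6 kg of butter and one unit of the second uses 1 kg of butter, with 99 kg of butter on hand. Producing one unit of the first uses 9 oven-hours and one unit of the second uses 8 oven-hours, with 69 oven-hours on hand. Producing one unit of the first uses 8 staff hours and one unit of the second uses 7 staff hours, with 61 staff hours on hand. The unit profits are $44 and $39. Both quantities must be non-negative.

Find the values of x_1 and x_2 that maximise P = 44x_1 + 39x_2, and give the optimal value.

Extreme points and P = 44x_1 + 39x_2:
  (0, 0) → P = 0
  (0, 69/8) → P = 2691/8
  (61/8, 0) → P = 671/2
  (5, 3) → P = 337

The binding constraints are 9x_1 + 8x_2 = 69 and 8x_1 + 7x_2 = 61.
Solving simultaneously gives x_1 = 5, x_2 = 3.

x_1 = 5, x_2 = 3, maximum P = 337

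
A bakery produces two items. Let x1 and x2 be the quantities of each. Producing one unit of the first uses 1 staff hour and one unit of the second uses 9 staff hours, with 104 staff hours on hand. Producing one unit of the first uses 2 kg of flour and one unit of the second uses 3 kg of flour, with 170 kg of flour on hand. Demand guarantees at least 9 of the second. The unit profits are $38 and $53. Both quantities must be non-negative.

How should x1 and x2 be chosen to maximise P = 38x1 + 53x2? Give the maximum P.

Corner points and P = 38x1 + 53x2:
  (0, 104/9) → P = 5512/9
  (0, 9) → P = 477
  (23, 9) → P = 1351

At the optimal vertex, x1 + 9x2 = 104 and x2 = 9.
Solving simultaneously gives x1 = 23, x2 = 9.

x1 = 23, x2 = 9, maximum P = 1351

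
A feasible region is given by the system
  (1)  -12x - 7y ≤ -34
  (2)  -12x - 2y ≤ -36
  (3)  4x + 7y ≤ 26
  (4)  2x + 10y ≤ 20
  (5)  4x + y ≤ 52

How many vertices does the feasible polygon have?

5

Intersecting each pair of boundary lines and keeping only the points that satisfy every inequality leaves:
  (46/15, -2/5)
  (165/8, -61/2)
  (80/29, 42/29)
  (60/13, 14/13)
  (169/12, -13/3)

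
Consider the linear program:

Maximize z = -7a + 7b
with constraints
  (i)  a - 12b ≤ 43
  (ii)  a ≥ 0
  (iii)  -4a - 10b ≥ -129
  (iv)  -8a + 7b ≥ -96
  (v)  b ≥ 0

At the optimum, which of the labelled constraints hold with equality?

Corner points and z = -7a + 7b:
  (0, 129/10) → z = 903/10
  (0, 0) → z = 0
  (69/4, 6) → z = -315/4
  (12, 0) → z = -84

The maximum is at (0, 129/10). Substituting into each constraint, equality holds for (ii) and (iii); the remaining constraints have slack.

(ii) and (iii)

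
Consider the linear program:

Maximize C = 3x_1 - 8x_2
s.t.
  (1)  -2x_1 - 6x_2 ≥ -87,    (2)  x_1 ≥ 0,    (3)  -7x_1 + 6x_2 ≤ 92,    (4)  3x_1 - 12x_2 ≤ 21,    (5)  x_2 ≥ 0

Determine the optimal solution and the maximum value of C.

Feasible corners and C = 3x_1 - 8x_2:
  (0, 29/2) → C = -116
  (195/7, 73/14) → C = 293/7
  (0, 0) → C = 0
  (7, 0) → C = 21

The optimum lies where -2x_1 - 6x_2 = -87 and 3x_1 - 12x_2 = 21.
Solving simultaneously gives x_1 = 195/7, x_2 = 73/14.

x_1 = 195/7, x_2 = 73/14, maximum C = 293/7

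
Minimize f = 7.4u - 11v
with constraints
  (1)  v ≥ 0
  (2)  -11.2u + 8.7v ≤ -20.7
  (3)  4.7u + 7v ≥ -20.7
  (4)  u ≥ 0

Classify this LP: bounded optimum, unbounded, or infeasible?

From the feasible point (207/112, 0), moving in the direction (8.7, 11.2) keeps every constraint satisfied while f decreases without bound.

unbounded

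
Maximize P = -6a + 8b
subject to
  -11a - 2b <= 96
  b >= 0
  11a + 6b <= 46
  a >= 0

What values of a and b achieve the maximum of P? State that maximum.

Extreme points and P = -6a + 8b:
  (46/11, 0) → P = -276/11
  (0, 0) → P = 0
  (0, 23/3) → P = 184/3

a = 0, b = 23/3, maximum P = 184/3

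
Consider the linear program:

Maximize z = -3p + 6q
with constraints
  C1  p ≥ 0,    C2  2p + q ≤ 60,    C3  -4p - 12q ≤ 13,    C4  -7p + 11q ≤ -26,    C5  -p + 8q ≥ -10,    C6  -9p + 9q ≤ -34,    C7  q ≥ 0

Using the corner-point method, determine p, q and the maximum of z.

p = 686/29, q = 368/29, maximum z = 150/29

Extreme points and z = -3p + 6q:
  (686/29, 368/29) → z = 150/29
  (490/17, 40/17) → z = -1230/17
  (35/9, 1/9) → z = -11
  (10, 0) → z = -30
  (34/9, 0) → z = -34/3

The optimum lies where 2p + q = 60 and -7p + 11q = -26.
Solving simultaneously gives p = 686/29, q = 368/29.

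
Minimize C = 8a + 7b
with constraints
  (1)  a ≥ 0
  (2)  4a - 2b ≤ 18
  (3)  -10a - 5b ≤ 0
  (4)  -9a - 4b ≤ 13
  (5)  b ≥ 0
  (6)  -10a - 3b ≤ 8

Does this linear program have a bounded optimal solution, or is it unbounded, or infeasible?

Extreme points and C = 8a + 7b:
  (0, 0) → C = 0
  (9/2, 0) → C = 36
The feasible region has finitely many vertices and no improving ray; the minimum is 0 at (0, 0).

bounded optimum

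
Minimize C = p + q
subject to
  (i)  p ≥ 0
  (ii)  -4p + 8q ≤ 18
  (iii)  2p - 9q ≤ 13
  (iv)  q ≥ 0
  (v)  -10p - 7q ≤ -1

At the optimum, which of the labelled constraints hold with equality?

Extreme points and C = p + q:
  (0, 9/4) → C = 9/4
  (0, 1/7) → C = 1/7
  (13/2, 0) → C = 13/2
  (1/10, 0) → C = 1/10
The feasible region is unbounded (it extends along (2, 1), (9, 2)), but C strictly increases along every unbounded feasible direction, so there is no improving ray and the minimum is attained at a vertex.

The minimum is at (1/10, 0). Substituting into each constraint, equality holds for (iv) and (v); the remaining constraints have slack.

(iv) and (v)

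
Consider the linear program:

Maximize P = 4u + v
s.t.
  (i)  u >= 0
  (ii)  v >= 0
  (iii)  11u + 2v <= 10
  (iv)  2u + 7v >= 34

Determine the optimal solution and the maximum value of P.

u = 0, v = 5, maximum P = 5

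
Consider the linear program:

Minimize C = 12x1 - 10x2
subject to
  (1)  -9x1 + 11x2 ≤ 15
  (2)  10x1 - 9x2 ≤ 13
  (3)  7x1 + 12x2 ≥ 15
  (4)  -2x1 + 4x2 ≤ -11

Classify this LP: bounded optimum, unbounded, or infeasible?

The boundaries -9x1 + 11x2 = 15 and 10x1 - 9x2 = 13 meet at (278/29, 267/29), but that point violates -2x1 + 4x2 ≤ -11. Every candidate vertex is excluded by some other constraint, so the feasible region is empty.

infeasible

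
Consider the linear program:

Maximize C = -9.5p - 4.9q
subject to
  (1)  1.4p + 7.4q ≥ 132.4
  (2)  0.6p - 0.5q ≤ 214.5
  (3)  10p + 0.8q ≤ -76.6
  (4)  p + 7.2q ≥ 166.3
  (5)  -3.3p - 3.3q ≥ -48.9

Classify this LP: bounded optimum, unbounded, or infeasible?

unbounded

From the feasible point (-13867/134, 5021/134), moving in the direction (-3.3, 3.3) keeps every constraint satisfied while C increases without bound.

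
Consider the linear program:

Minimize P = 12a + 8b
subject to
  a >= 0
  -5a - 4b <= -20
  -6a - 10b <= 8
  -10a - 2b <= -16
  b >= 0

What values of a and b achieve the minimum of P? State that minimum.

Vertices and P = 12a + 8b:
  (0, 8) → P = 64
  (4/5, 4) → P = 208/5
  (4, 0) → P = 48
The feasible region is unbounded (it extends along (0, 1), (1, 0)), but P strictly increases along every unbounded feasible direction, so there is no improving ray and the minimum is attained at a vertex.

a = 4/5, b = 4, minimum P = 208/5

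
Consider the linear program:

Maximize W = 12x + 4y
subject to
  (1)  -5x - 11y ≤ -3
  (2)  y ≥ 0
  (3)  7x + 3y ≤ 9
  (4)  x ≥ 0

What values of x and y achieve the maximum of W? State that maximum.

The binding constraints are y = 0 and 7x + 3y = 9.
Solving simultaneously gives x = 9/7, y = 0.

x = 9/7, y = 0, maximum W = 108/7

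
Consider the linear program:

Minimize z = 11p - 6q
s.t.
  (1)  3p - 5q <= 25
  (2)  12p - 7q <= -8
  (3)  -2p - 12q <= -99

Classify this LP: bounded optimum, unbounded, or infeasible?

From the feasible point (597/158, 602/79), moving in the direction (-12, 2) keeps every constraint satisfied while z decreases without bound.

unbounded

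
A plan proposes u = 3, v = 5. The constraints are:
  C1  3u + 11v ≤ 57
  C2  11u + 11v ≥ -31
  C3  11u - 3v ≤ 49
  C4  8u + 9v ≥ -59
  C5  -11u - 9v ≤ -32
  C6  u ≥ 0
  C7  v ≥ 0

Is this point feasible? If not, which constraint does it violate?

Constraint C1: 3u + 11v = 64, which is not ≤ 57. All other constraints are satisfied.

not feasible — violates C1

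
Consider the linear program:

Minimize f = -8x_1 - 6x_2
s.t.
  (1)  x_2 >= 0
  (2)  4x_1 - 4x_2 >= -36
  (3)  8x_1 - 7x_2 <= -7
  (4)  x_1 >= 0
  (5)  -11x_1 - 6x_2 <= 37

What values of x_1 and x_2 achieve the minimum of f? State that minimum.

x_1 = 56, x_2 = 65, minimum f = -838

Extreme points and f = -8x_1 - 6x_2:
  (56, 65) → f = -838
  (0, 9) → f = -54
  (0, 1) → f = -6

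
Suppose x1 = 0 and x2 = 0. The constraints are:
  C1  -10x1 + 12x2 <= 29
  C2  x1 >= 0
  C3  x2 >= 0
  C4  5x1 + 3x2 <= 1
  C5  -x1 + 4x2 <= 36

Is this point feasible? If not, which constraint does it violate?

C1: 0 ≤ 29 ✓
C2: 0 ≥ 0 ✓
C3: 0 ≥ 0 ✓
C4: 0 ≤ 1 ✓
C5: 0 ≤ 36 ✓

feasible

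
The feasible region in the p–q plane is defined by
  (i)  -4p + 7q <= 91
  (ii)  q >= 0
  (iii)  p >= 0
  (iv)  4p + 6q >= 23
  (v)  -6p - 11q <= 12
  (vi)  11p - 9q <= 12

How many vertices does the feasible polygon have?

Pairwise boundary intersections that survive every other constraint:
  (0, 13)
  (903/41, 1049/41)
  (0, 23/6)
  (93/34, 205/102)

4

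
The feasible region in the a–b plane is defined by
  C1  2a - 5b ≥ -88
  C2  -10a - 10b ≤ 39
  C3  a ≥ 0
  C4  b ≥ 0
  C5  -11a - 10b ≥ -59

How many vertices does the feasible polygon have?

Pairwise boundary intersections that survive every other constraint:
  (0, 0)
  (0, 59/10)
  (59/11, 0)

3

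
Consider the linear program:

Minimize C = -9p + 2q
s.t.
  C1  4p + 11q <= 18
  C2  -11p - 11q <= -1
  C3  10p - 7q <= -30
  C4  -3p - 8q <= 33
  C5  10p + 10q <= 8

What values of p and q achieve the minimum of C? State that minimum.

p = -34/23, q = 50/23, minimum C = 406/23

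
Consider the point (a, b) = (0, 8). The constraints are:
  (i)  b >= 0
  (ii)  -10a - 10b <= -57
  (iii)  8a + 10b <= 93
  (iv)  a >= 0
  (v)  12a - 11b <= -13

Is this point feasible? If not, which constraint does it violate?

(i): 8 ≥ 0 ✓
(ii): -80 ≤ -57 ✓
(iii): 80 ≤ 93 ✓
(iv): 0 ≥ 0 ✓
(v): -88 ≤ -13 ✓

feasible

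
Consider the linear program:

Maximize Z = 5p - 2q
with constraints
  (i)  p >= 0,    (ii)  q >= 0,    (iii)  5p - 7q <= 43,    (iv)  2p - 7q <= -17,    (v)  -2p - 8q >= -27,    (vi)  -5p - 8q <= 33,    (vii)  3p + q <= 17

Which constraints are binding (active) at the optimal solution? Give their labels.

(iv) and (v)

Extreme points and Z = 5p - 2q:
  (0, 17/7) → Z = -34/7
  (0, 27/8) → Z = -27/4
  (53/30, 44/15) → Z = 89/30

The maximum is at (53/30, 44/15). Substituting into each constraint, equality holds for (iv) and (v); the remaining constraints have slack.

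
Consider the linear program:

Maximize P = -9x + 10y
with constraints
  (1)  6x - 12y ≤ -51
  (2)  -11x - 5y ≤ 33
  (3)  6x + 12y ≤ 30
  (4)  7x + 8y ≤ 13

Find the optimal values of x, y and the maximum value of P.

Extreme points and P = -9x + 10y:
  (-217/54, 121/54) → P = 3163/54
  (-21/11, 145/44) → P = 1103/22
  (-91/17, 88/17) → P = 1699/17
  (-7/3, 11/3) → P = 173/3

x = -91/17, y = 88/17, maximum P = 1699/17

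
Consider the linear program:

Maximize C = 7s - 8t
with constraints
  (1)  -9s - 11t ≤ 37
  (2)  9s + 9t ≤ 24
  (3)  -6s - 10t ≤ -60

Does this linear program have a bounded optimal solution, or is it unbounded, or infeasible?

bounded optimum

Corner points and C = 7s - 8t:
  (-515/12, 127/4) → C = -6653/12
  (-25/3, 11) → C = -439/3
The feasible region has finitely many vertices and no improving ray; the maximum is -439/3 at (-25/3, 11).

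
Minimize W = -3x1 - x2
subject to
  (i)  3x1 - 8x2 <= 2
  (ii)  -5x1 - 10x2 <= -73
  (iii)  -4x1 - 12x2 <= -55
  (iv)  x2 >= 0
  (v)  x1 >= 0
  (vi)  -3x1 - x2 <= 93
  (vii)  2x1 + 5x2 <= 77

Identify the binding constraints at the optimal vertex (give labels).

Extreme points and W = -3x1 - x2:
  (302/35, 209/70) → W = -2021/70
  (626/31, 227/31) → W = -2105/31
  (0, 73/10) → W = -73/10
  (0, 77/5) → W = -77/5

The minimum is at (626/31, 227/31). Substituting into each constraint, equality holds for (i) and (vii); the remaining constraints have slack.

(i) and (vii)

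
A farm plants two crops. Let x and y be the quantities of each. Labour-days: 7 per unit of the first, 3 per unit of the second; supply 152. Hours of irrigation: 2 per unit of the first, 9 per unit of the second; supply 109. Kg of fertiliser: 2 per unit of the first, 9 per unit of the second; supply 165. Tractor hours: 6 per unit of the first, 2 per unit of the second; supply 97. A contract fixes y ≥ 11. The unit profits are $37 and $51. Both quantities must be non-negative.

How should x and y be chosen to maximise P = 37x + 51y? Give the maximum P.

Corner points and P = 37x + 51y:
  (0, 109/9) → P = 1853/3
  (0, 11) → P = 561
  (5, 11) → P = 746

The binding constraints are 2x + 9y = 109 and y = 11.
Solving simultaneously gives x = 5, y = 11.

x = 5, y = 11, maximum P = 746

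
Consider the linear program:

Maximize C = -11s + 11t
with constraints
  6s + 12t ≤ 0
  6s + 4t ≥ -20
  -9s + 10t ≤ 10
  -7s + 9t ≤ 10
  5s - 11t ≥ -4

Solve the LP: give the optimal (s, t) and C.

Extreme points and C = -11s + 11t:
  (-8/21, 4/21) → C = 44/7
  (-5/2, -5/4) → C = 55/4
  (-10/7, -2/7) → C = 88/7
The feasible region is unbounded (it extends along (2, -3), (2, -1)), but C strictly decreases along every unbounded feasible direction, so there is no improving ray and the maximum is attained at a vertex.

s = -5/2, t = -5/4, maximum C = 55/4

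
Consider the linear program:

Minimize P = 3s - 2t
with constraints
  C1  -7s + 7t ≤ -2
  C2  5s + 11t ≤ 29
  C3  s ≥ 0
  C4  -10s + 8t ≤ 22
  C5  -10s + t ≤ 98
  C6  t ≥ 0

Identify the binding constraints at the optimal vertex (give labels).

C1 and C6

Corner points and P = 3s - 2t:
  (225/112, 193/112) → P = 289/112
  (2/7, 0) → P = 6/7
  (29/5, 0) → P = 87/5

The minimum is at (2/7, 0). Substituting into each constraint, equality holds for C1 and C6; the remaining constraints have slack.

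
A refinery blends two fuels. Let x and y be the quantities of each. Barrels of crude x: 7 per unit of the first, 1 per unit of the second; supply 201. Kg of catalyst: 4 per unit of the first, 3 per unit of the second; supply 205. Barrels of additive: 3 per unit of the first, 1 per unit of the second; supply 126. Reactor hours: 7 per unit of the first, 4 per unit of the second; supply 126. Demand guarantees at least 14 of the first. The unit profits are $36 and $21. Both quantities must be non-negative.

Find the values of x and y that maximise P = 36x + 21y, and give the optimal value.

Corner points and P = 36x + 21y:
  (18, 0) → P = 648
  (14, 0) → P = 504
  (14, 7) → P = 651

The optimum lies where 7x + 4y = 126 and x = 14.
Solving simultaneously gives x = 14, y = 7.

x = 14, y = 7, maximum P = 651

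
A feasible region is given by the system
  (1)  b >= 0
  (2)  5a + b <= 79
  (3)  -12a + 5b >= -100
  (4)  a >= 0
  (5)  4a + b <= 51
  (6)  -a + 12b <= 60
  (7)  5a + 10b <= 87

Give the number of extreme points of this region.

Pairwise boundary intersections that survive every other constraint:
  (25/3, 0)
  (0, 0)
  (287/29, 544/145)
  (0, 5)
  (222/35, 387/70)

5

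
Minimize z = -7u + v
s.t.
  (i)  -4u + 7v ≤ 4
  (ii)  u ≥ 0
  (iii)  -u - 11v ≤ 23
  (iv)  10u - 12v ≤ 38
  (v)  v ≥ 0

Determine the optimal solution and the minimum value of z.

u = 157/11, v = 96/11, minimum z = -1003/11

Vertices and z = -7u + v:
  (0, 4/7) → z = 4/7
  (157/11, 96/11) → z = -1003/11
  (0, 0) → z = 0
  (19/5, 0) → z = -133/5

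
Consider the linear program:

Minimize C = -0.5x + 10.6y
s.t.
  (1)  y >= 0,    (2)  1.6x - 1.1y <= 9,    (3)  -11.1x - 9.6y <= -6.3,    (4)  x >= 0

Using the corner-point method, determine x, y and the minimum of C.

x = 5.625, y = 0, minimum C = -2.8125

The feasible region is unbounded (it extends along (0, 1), (11, 16)), but C strictly increases along every unbounded feasible direction, so there is no improving ray and the minimum is attained at a vertex.

The binding constraints are y = 0 and 1.6x - 1.1y = 9.
Solving simultaneously gives x = 45/8, y = 0.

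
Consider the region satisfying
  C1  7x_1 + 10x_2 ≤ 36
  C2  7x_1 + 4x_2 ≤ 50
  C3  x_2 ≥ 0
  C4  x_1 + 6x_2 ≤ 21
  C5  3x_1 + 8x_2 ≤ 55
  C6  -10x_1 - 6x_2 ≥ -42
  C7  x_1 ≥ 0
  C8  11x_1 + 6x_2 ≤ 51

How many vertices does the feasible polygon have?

Of the 28 pairwise boundary intersections, those satisfying every inequality are:
  (3/16, 111/32)
  (102/29, 33/29)
  (21/5, 0)
  (0, 0)
  (0, 7/2)

5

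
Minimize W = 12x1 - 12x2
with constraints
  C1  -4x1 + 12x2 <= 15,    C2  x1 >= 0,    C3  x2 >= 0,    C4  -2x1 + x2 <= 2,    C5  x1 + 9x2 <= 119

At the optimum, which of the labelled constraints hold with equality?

C1 and C2

Feasible corners and W = 12x1 - 12x2:
  (0, 5/4) → W = -15
  (431/16, 491/48) → W = 401/2
  (0, 0) → W = 0
  (119, 0) → W = 1428

The minimum is at (0, 5/4). Substituting into each constraint, equality holds for C1 and C2; the remaining constraints have slack.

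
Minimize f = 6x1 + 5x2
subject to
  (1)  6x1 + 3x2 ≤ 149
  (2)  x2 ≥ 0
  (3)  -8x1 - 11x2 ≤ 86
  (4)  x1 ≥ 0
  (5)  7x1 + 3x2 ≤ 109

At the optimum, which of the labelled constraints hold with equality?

Extreme points and f = 6x1 + 5x2:
  (0, 0) → f = 0
  (109/7, 0) → f = 654/7
  (0, 109/3) → f = 545/3

The minimum is at (0, 0). Substituting into each constraint, equality holds for (2) and (4); the remaining constraints have slack.

(2) and (4)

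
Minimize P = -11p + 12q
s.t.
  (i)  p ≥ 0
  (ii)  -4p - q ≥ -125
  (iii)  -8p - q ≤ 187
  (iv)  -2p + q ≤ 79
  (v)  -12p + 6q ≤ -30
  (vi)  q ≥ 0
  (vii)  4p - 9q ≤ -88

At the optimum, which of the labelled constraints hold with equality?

Feasible corners and P = -11p + 12q:
  (65/3, 115/3) → P = 665/3
  (1037/40, 213/10) → P = -1183/40
  (19/2, 14) → P = 127/2

The minimum is at (1037/40, 213/10). Substituting into each constraint, equality holds for (ii) and (vii); the remaining constraints have slack.

(ii) and (vii)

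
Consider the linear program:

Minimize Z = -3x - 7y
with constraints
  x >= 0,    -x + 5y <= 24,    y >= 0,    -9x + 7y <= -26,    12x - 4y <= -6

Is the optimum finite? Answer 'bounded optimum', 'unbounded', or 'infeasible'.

infeasible

The boundaries x = 0 and -x + 5y = 24 meet at (0, 24/5), but that point violates -9x + 7y ≤ -26. Every candidate vertex is excluded by some other constraint, so the feasible region is empty.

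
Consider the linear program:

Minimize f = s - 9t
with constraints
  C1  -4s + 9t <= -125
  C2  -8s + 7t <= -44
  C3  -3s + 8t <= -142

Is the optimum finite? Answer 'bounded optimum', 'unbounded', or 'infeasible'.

unbounded

From the feasible point (-642/43, -1004/43), moving in the direction (8, 3) keeps every constraint satisfied while f decreases without bound.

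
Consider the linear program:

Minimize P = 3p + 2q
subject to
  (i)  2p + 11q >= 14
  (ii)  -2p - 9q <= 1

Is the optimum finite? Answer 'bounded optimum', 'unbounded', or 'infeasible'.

From the feasible point (-137/4, 15/2), moving in the direction (-9, 2) keeps every constraint satisfied while P decreases without bound.

unbounded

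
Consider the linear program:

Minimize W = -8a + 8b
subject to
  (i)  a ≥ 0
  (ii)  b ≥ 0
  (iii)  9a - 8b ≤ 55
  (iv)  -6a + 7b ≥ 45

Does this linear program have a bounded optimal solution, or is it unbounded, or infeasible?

bounded optimum

Extreme points and W = -8a + 8b:
  (0, 45/7) → W = 360/7
  (149/3, 49) → W = -16/3
The feasible region has finitely many vertices and no improving ray; the minimum is -16/3 at (149/3, 49).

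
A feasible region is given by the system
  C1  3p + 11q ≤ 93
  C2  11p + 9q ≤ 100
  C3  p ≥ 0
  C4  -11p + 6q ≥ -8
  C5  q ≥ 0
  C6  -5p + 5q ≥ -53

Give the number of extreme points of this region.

Of the 15 pairwise boundary intersections, those satisfying every inequality are:
  (263/94, 723/94)
  (0, 93/11)
  (224/55, 92/15)
  (0, 0)
  (8/11, 0)

5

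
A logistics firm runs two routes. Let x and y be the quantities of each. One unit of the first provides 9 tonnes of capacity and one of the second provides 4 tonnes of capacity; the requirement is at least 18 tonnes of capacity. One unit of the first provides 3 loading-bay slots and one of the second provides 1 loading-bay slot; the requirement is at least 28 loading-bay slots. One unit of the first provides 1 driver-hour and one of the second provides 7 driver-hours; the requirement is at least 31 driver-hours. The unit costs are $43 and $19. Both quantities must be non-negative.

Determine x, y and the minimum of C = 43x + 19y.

x = 33/4, y = 13/4, minimum C = 833/2

The feasible region is unbounded (it extends along (0, 1), (1, 0)), but C strictly increases along every unbounded feasible direction, so there is no improving ray and the minimum is attained at a vertex.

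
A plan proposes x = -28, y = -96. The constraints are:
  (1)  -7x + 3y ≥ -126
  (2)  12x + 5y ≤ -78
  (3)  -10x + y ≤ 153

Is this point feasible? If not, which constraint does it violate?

Constraint (3): -10x + y = 184, which is not ≤ 153. All other constraints are satisfied.

not feasible — violates (3)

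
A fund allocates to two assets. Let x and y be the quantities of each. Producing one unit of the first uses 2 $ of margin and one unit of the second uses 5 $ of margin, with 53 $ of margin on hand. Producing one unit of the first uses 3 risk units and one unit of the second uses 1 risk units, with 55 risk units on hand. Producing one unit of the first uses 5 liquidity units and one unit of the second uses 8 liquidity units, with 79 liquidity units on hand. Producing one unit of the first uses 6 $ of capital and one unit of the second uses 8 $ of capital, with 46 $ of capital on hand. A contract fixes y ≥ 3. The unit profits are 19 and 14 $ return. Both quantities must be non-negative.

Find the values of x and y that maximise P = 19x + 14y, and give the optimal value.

x = 11/3, y = 3, maximum P = 335/3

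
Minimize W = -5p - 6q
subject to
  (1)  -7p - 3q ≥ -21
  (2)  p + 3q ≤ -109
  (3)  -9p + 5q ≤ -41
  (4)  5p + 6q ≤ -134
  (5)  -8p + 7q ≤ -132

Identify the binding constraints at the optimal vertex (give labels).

(1) and (2)

Feasible corners and W = -5p - 6q:
  (65/3, -392/9) → W = 153
  (-367/31, -1004/31) → W = 7859/31
  (-373/23, -860/23) → W = 7025/23
The feasible region is unbounded (it extends along (-5, -9), (3, -7)), but W strictly increases along every unbounded feasible direction, so there is no improving ray and the minimum is attained at a vertex.

The minimum is at (65/3, -392/9). Substituting into each constraint, equality holds for (1) and (2); the remaining constraints have slack.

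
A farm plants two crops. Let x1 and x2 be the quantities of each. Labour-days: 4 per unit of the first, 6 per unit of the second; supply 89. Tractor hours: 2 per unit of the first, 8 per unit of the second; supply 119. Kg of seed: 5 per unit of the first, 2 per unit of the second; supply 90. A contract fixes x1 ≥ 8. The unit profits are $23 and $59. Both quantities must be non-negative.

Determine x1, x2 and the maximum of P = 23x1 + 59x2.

x1 = 8, x2 = 19/2, maximum P = 1489/2

Vertices and P = 23x1 + 59x2:
  (18, 0) → P = 414
  (8, 0) → P = 184
  (181/11, 85/22) → P = 13341/22
  (8, 19/2) → P = 1489/2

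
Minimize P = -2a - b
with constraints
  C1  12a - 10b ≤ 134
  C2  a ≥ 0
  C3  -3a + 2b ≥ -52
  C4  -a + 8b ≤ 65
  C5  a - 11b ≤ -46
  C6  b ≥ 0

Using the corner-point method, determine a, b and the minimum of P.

a = 861/43, b = 457/43, minimum P = -2179/43

Feasible corners and P = -2a - b:
  (861/43, 457/43) → P = -2179/43
  (967/61, 343/61) → P = -2277/61
  (0, 65/8) → P = -65/8
  (0, 46/11) → P = -46/11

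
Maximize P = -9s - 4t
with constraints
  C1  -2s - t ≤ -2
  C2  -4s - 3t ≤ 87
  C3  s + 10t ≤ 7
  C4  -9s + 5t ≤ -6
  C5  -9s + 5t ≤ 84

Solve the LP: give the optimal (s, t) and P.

s = 16/19, t = 6/19, maximum P = -168/19

Extreme points and P = -9s - 4t:
  (93/2, -91) → P = -109/2
  (16/19, 6/19) → P = -168/19
  (1, 3/5) → P = -57/5
The feasible region is unbounded (it extends along (10, -1), (3, -4)), but P strictly decreases along every unbounded feasible direction, so there is no improving ray and the maximum is attained at a vertex.

The optimum lies where -2s - t = -2 and -9s + 5t = -6.
Solving simultaneously gives s = 16/19, t = 6/19.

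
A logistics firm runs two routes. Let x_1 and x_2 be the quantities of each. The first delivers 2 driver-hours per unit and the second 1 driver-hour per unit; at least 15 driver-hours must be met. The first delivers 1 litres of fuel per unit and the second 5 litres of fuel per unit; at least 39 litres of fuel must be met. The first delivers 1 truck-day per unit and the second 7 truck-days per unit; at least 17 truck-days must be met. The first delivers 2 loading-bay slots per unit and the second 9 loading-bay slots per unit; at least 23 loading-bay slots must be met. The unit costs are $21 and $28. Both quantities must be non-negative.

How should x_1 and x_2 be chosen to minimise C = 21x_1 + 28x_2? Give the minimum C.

Vertices and C = 21x_1 + 28x_2:
  (0, 15) → C = 420
  (39, 0) → C = 819
  (4, 7) → C = 280
The feasible region is unbounded (it extends along (0, 1), (1, 0)), but C strictly increases along every unbounded feasible direction, so there is no improving ray and the minimum is attained at a vertex.

The optimum lies where 2x_1 + x_2 = 15 and x_1 + 5x_2 = 39.
Solving simultaneously gives x_1 = 4, x_2 = 7.

x_1 = 4, x_2 = 7, minimum C = 280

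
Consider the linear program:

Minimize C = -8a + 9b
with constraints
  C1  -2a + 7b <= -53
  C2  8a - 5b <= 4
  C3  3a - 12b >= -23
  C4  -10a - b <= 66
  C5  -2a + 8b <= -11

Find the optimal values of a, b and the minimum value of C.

Vertices and C = -8a + 9b:
  (-237/46, -208/23) → C = -924/23
  (-409/72, -331/36) → C = -1343/36
  (-163/29, -284/29) → C = -1252/29

The optimum lies where 8a - 5b = 4 and -10a - b = 66.
Solving simultaneously gives a = -163/29, b = -284/29.

a = -163/29, b = -284/29, minimum C = -1252/29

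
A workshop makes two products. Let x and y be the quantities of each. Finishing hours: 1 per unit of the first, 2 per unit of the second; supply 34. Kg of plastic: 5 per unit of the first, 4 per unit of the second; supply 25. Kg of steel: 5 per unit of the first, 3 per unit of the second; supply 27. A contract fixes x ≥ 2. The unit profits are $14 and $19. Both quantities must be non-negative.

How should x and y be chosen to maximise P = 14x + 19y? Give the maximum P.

Vertices and P = 14x + 19y:
  (5, 0) → P = 70
  (2, 0) → P = 28
  (2, 15/4) → P = 397/4

The binding constraints are 5x + 4y = 25 and x = 2.
Solving simultaneously gives x = 2, y = 15/4.

x = 2, y = 15/4, maximum P = 397/4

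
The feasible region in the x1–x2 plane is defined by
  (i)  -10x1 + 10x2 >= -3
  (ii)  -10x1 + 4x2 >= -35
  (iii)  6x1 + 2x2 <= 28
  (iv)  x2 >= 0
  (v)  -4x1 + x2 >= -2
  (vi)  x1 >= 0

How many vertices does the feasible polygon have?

5

Intersecting each pair of boundary lines and keeping only the points that satisfy every inequality leaves:
  (3/10, 0)
  (17/30, 4/15)
  (16/7, 50/7)
  (0, 14)
  (0, 0)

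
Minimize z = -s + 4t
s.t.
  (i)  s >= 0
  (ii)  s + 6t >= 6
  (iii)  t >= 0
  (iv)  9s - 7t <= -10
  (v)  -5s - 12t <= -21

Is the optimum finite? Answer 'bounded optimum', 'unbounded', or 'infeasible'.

Corner points and z = -s + 4t:
  (0, 7/4) → z = 7
  (27/143, 239/143) → z = 929/143
The feasible region has finitely many vertices and no improving ray; the minimum is 929/143 at (27/143, 239/143).

bounded optimum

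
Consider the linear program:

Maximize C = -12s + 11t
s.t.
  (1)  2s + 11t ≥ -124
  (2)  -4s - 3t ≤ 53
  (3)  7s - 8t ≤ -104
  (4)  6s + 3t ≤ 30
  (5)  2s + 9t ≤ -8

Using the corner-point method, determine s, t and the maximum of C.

Corner points and C = -12s + 11t:
  (-736/53, 45/53) → C = 9327/53
  (-151/10, 37/15) → C = 625/3
  (-1000/79, 152/79) → C = 13672/79

s = -151/10, t = 37/15, maximum C = 625/3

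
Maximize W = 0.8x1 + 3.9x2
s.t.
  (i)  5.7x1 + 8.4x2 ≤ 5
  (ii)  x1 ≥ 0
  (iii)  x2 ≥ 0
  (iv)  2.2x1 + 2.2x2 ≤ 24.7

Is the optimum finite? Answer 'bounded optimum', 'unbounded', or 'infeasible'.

Vertices and W = 0.8x1 + 3.9x2:
  (0, 25/42) → W = 65/28
  (50/57, 0) → W = 40/57
  (0, 0) → W = 0
The feasible region has finitely many vertices and no improving ray; the maximum is 65/28 at (0, 25/42).

bounded optimum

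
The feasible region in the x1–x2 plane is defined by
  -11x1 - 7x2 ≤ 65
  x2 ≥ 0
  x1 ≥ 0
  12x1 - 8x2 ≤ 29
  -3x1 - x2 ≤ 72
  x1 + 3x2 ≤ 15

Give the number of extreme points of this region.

4

The feasible vertices (each the meet of two boundaries and inside every other half-plane) are:
  (0, 0)
  (29/12, 0)
  (0, 5)
  (207/44, 151/44)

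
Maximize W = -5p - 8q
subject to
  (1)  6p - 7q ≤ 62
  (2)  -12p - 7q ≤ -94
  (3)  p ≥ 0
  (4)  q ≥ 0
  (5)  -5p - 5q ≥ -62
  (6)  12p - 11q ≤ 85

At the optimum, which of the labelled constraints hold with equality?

(2) and (6)

Corner points and W = -5p - 8q:
  (36/25, 274/25) → W = -2372/25
  (181/24, 1/2) → W = -1001/24
  (1107/115, 319/115) → W = -8087/115

The maximum is at (181/24, 1/2). Substituting into each constraint, equality holds for (2) and (6); the remaining constraints have slack.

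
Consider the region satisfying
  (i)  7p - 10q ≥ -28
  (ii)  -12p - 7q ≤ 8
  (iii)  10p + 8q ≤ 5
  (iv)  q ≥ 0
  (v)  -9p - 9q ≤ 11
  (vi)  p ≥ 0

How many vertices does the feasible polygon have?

3

Of the 15 pairwise boundary intersections, those satisfying every inequality are:
  (1/2, 0)
  (0, 5/8)
  (0, 0)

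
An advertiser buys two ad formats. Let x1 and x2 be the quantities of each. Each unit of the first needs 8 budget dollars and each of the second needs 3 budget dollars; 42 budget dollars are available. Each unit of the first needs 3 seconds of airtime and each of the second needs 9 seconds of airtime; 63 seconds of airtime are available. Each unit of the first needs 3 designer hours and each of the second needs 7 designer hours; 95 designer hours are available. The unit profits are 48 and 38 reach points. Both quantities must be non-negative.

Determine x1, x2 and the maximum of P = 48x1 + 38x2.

x1 = 3, x2 = 6, maximum P = 372

The binding constraints are 8x1 + 3x2 = 42 and 3x1 + 9x2 = 63.
Solving simultaneously gives x1 = 3, x2 = 6.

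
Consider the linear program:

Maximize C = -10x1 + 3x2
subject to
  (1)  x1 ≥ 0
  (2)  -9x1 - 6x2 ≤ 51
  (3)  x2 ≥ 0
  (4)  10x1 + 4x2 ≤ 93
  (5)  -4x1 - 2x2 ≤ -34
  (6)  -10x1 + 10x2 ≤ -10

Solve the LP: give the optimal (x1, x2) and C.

x1 = 6, x2 = 5, maximum C = -45

Feasible corners and C = -10x1 + 3x2:
  (93/10, 0) → C = -93
  (17/2, 0) → C = -85
  (97/14, 83/14) → C = -103/2
  (6, 5) → C = -45

At the optimal vertex, -4x1 - 2x2 = -34 and -10x1 + 10x2 = -10.
Solving simultaneously gives x1 = 6, x2 = 5.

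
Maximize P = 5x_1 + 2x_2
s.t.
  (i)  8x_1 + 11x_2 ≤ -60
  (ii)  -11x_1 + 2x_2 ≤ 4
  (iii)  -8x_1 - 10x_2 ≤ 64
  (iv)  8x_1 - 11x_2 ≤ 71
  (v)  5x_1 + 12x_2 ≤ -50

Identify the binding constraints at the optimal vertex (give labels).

Extreme points and P = 5x_1 + 2x_2:
  (-164/137, -628/137) → P = -2076/137
  (11/16, -131/22) → P = -1491/176
  (-4/3, -16/3) → P = -52/3
  (1/28, -45/7) → P = -355/28

The maximum is at (11/16, -131/22). Substituting into each constraint, equality holds for (i) and (iv); the remaining constraints have slack.

(i) and (iv)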